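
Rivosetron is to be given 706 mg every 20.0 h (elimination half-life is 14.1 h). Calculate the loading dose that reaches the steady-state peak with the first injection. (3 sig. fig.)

k = ln 2 / 14.1 = 0.04916 h⁻¹
Accumulation ratio R = 1 / (1 − e^(−kτ)) = 1 / (1 − e^(−0.04916×20.0)) = 1 / (1 − 0.3741) = 1.598
Loading dose = maintenance dose × R = 706 × 1.598 ≈ 1130 mg

1130 mg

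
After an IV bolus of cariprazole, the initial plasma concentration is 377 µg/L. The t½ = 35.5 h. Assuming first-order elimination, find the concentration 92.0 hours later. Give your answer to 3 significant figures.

k = ln 2 / 35.5 = 0.01953 h⁻¹
92.0 h is 2.592 half-lives, so C = 377 × (1/2)^2.592 = 377 × 0.1659 ≈ 62.5 µg/L

62.5 µg/L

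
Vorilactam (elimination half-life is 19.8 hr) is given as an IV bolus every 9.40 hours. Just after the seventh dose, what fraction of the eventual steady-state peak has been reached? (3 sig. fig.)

0.900

k = ln 2 / 19.8 = 0.03501 hr⁻¹
f_n = 1 − e^(−nkτ) = 1 − e^(−7 × 0.03501 × 9.40) = 1 − e^(−2.303) = 1 − 0.09991 ≈ 0.900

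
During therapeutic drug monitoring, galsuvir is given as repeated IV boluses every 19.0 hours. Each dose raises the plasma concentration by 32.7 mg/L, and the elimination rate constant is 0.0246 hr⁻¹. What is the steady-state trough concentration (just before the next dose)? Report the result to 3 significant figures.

Fraction remaining after one interval: e^(−kτ) = e^(−0.02460 × 19.0) = 0.6266
R = 1 / (1 − 0.6266) = 2.678
Css,max = 32.7 × 2.678 = 87.58 mg/L
Css,min = Css,max × e^(−kτ) = 87.58 × 0.6266 ≈ 54.9 mg/L

54.9 mg/L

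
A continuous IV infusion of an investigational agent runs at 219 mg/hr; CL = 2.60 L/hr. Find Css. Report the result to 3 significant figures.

84.2 mg/L

Css = infusion rate / CL = 219 / 2.60 ≈ 84.2 mg/L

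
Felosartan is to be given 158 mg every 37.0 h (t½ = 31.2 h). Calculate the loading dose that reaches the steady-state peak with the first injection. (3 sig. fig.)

k = ln 2 / 31.2 = 0.02222 h⁻¹
Accumulation ratio R = 1 / (1 − e^(−kτ)) = 1 / (1 − e^(−0.02222×37.0)) = 1 / (1 − 0.4396) = 1.784
Loading dose = maintenance dose × R = 158 × 1.784 ≈ 282 mg

282 mg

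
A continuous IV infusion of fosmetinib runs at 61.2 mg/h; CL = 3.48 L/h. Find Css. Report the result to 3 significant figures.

Css = infusion rate / CL = 61.2 / 3.48 ≈ 17.6 mg/L

17.6 mg/L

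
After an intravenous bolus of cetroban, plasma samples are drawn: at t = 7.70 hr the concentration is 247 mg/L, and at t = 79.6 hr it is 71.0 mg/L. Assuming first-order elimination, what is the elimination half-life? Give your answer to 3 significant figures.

k = ln(C₁/C₂) / (t₂ − t₁) = ln(247/71.0) / (79.6 − 7.70)
  = 1.247 / 71.90 = 0.01734 hr⁻¹
t½ = ln 2 / k = ln 2 / 0.01734 ≈ 40.0 hours

40.0 hours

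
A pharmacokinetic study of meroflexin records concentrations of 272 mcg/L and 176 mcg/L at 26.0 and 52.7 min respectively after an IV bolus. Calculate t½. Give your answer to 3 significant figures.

k = ln(C₁/C₂) / (t₂ − t₁) = ln(272/176) / (52.7 − 26.0)
  = 0.4353 / 26.70 = 0.01630 min⁻¹
t½ = ln 2 / k = ln 2 / 0.01630 ≈ 42.5 minutes

42.5 minutes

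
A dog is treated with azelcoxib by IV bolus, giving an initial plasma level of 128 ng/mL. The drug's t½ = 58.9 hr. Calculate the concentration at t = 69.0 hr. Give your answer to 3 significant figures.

56.8 ng/mL

k = ln 2 / 58.9 = 0.01177 hr⁻¹
69.0 hr is 1.171 half-lives, so C = 128 × (1/2)^1.171 = 128 × 0.4440 ≈ 56.8 ng/mL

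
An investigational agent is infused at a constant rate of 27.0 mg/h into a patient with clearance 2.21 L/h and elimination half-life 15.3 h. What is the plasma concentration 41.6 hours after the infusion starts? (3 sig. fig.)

10.4 mg/L

Css = rate / CL = 27.0 / 2.21 = 12.22 mg/L
k = ln 2 / 15.3 = 0.04530 h⁻¹
C(t) = Css (1 − e^(−kt)) = 12.22 × (1 − e^(−1.885)) = 12.22 × 0.8481 ≈ 10.4 mg/L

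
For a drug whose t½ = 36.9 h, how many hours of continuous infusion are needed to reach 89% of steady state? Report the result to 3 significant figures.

118 hours

k = ln 2 / 36.9 = 0.01878 h⁻¹
f = 1 − e^(−kt)  ⇒  t = −ln(1 − f) / k
t = −ln(1 − 0.89) / 0.01878 = 2.207 / 0.01878 ≈ 118 hours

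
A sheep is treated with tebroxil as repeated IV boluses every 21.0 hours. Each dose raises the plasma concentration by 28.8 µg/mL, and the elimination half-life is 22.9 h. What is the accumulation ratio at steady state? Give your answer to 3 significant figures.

2.13

k = ln 2 / 22.9 = 0.03027 h⁻¹
Fraction remaining after one interval: e^(−kτ) = e^(−0.03027 × 21.0) = 0.5296
R = 1 / (1 − 0.5296) = 1 / 0.4704 ≈ 2.13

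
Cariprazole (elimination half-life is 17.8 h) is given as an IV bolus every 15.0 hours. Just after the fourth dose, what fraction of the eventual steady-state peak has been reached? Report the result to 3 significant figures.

0.903

k = ln 2 / 17.8 = 0.03894 h⁻¹
f_n = 1 − e^(−nkτ) = 1 − e^(−4 × 0.03894 × 15.0) = 1 − e^(−2.336) = 1 − 0.09667 ≈ 0.903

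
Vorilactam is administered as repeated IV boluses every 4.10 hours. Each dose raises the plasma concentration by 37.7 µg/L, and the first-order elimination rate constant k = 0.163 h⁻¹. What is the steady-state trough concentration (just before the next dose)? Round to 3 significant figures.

39.6 µg/L

Fraction remaining after one interval: e^(−kτ) = e^(−0.1630 × 4.10) = 0.5126
R = 1 / (1 − 0.5126) = 2.052
Css,max = 37.7 × 2.052 = 77.35 µg/L
Css,min = Css,max × e^(−kτ) = 77.35 × 0.5126 ≈ 39.6 µg/L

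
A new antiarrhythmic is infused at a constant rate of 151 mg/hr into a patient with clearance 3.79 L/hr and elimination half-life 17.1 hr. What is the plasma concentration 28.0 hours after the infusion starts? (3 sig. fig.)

27.0 mg/L

Css = rate / CL = 151 / 3.79 = 39.84 mg/L
k = ln 2 / 17.1 = 0.04053 hr⁻¹
C(t) = Css (1 − e^(−kt)) = 39.84 × (1 − e^(−1.135)) = 39.84 × 0.6786 ≈ 27.0 mg/L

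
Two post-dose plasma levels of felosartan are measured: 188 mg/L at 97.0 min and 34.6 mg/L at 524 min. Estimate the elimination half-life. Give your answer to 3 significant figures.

175 minutes

k = ln(C₁/C₂) / (t₂ − t₁) = ln(188/34.6) / (524 − 97.0)
  = 1.693 / 427.0 = 0.003964 min⁻¹
t½ = ln 2 / k = ln 2 / 0.003964 ≈ 175 minutes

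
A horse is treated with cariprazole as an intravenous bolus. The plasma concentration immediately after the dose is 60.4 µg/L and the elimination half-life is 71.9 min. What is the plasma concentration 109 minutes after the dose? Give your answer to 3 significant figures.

k = ln 2 / 71.9 = 0.009640 min⁻¹
C(t) = C₀ e^(−kt) = 60.4 × e^(−0.009640 × 109) = 60.4 × e^(−1.051) = 60.4 × 0.3497 ≈ 21.1 µg/L

21.1 µg/L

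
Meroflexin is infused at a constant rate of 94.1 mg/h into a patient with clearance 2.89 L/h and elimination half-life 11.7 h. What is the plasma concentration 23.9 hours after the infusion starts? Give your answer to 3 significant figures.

Css = rate / CL = 94.1 / 2.89 = 32.56 mg/L
k = ln 2 / 11.7 = 0.05924 h⁻¹
C(t) = Css (1 − e^(−kt)) = 32.56 × (1 − e^(−1.416)) = 32.56 × 0.7573 ≈ 24.7 mg/L

24.7 mg/L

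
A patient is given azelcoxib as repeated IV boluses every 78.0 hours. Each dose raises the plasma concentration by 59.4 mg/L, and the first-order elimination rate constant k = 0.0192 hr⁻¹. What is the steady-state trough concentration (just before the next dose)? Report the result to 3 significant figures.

17.1 mg/L

Fraction remaining after one interval: e^(−kτ) = e^(−0.01920 × 78.0) = 0.2237
R = 1 / (1 − 0.2237) = 1.288
Css,max = 59.4 × 1.288 = 76.51 mg/L
Css,min = Css,max × e^(−kτ) = 76.51 × 0.2237 ≈ 17.1 mg/L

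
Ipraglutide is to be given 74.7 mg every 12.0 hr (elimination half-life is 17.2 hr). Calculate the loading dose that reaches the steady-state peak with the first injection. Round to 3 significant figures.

k = ln 2 / 17.2 = 0.04030 hr⁻¹
Accumulation ratio R = 1 / (1 − e^(−kτ)) = 1 / (1 − e^(−0.04030×12.0)) = 1 / (1 − 0.6166) = 2.608
Loading dose = maintenance dose × R = 74.7 × 2.608 ≈ 195 mg

195 mg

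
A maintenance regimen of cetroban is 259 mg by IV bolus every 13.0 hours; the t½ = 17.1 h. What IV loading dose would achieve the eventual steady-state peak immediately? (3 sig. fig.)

k = ln 2 / 17.1 = 0.04053 h⁻¹
Accumulation ratio R = 1 / (1 − e^(−kτ)) = 1 / (1 − e^(−0.04053×13.0)) = 1 / (1 − 0.5904) = 2.441
Loading dose = maintenance dose × R = 259 × 2.441 ≈ 632 mg

632 mg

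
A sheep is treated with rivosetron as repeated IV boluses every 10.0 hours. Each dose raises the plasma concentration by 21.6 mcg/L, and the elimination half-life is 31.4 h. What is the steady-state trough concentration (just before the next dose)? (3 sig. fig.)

87.4 mcg/L

k = ln 2 / 31.4 = 0.02207 h⁻¹
Fraction remaining after one interval: e^(−kτ) = e^(−0.02207 × 10.0) = 0.8019
R = 1 / (1 − 0.8019) = 5.048
Css,max = 21.6 × 5.048 = 109.0 mcg/L
Css,min = Css,max × e^(−kτ) = 109.0 × 0.8019 ≈ 87.4 mcg/L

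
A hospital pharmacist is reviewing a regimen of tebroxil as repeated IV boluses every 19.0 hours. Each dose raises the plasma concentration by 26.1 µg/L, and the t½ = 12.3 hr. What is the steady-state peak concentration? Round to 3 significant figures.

39.7 µg/L

k = ln 2 / 12.3 = 0.05635 hr⁻¹
Fraction remaining after one interval: e^(−kτ) = e^(−0.05635 × 19.0) = 0.3428
R = 1 / (1 − 0.3428) = 1.522
Css,max = 26.1 × 1.522 ≈ 39.7 µg/L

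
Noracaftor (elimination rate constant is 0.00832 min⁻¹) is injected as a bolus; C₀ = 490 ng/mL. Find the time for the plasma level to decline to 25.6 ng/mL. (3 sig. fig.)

355 minutes

C(t) = C₀ e^(−kt)  ⇒  t = ln(C₀/C) / k
t = ln(490/25.6) / 0.008320 = 2.952 / 0.008320 ≈ 355 minutes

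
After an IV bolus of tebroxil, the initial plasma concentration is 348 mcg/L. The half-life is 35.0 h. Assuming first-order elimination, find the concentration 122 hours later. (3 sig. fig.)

31.1 mcg/L

k = ln 2 / 35.0 = 0.01980 h⁻¹
122 h is 3.486 half-lives, so C = 348 × (1/2)^3.486 = 348 × 0.08927 ≈ 31.1 mcg/L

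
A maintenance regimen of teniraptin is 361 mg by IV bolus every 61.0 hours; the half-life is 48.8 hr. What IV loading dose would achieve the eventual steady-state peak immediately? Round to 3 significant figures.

k = ln 2 / 48.8 = 0.01420 hr⁻¹
Accumulation ratio R = 1 / (1 − e^(−kτ)) = 1 / (1 − e^(−0.01420×61.0)) = 1 / (1 − 0.4204) = 1.725
Loading dose = maintenance dose × R = 361 × 1.725 ≈ 623 mg

623 mg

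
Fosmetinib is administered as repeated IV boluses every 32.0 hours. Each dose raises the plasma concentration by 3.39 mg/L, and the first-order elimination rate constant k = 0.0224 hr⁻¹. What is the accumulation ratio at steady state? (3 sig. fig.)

Fraction remaining after one interval: e^(−kτ) = e^(−0.02240 × 32.0) = 0.4883
R = 1 / (1 − 0.4883) = 1 / 0.5117 ≈ 1.95

1.95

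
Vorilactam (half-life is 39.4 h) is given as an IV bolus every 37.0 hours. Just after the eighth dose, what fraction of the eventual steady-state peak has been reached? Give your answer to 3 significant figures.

0.995

k = ln 2 / 39.4 = 0.01759 h⁻¹
f_n = 1 − e^(−nkτ) = 1 − e^(−8 × 0.01759 × 37.0) = 1 − e^(−5.207) = 1 − 0.005476 ≈ 0.995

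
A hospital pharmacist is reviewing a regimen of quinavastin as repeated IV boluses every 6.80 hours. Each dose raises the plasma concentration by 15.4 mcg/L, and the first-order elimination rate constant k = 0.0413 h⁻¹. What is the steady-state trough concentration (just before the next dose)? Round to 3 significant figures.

Fraction remaining after one interval: e^(−kτ) = e^(−0.04130 × 6.80) = 0.7551
R = 1 / (1 − 0.7551) = 4.084
Css,max = 15.4 × 4.084 = 62.90 mcg/L
Css,min = Css,max × e^(−kτ) = 62.90 × 0.7551 ≈ 47.5 mcg/L

47.5 mcg/L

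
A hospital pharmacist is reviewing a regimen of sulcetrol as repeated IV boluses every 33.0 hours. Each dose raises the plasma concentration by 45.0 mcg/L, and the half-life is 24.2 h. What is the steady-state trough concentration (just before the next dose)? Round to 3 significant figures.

28.6 mcg/L

k = ln 2 / 24.2 = 0.02864 h⁻¹
Fraction remaining after one interval: e^(−kτ) = e^(−0.02864 × 33.0) = 0.3886
R = 1 / (1 − 0.3886) = 1.636
Css,max = 45.0 × 1.636 = 73.60 mcg/L
Css,min = Css,max × e^(−kτ) = 73.60 × 0.3886 ≈ 28.6 mcg/L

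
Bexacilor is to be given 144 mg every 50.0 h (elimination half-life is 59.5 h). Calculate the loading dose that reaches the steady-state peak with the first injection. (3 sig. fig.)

k = ln 2 / 59.5 = 0.01165 h⁻¹
Accumulation ratio R = 1 / (1 − e^(−kτ)) = 1 / (1 − e^(−0.01165×50.0)) = 1 / (1 − 0.5585) = 2.265
Loading dose = maintenance dose × R = 144 × 2.265 ≈ 326 mg

326 mg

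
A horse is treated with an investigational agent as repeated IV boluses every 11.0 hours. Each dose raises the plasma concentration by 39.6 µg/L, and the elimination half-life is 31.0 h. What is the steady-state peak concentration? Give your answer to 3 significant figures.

k = ln 2 / 31.0 = 0.02236 h⁻¹
Fraction remaining after one interval: e^(−kτ) = e^(−0.02236 × 11.0) = 0.7820
R = 1 / (1 − 0.7820) = 4.586
Css,max = 39.6 × 4.586 ≈ 182 µg/L

182 µg/L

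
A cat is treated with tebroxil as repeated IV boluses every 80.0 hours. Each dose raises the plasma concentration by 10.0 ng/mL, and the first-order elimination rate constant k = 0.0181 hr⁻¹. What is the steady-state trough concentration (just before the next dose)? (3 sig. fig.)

3.07 ng/mL

Fraction remaining after one interval: e^(−kτ) = e^(−0.01810 × 80.0) = 0.2350
R = 1 / (1 − 0.2350) = 1.307
Css,max = 10.0 × 1.307 = 13.07 ng/mL
Css,min = Css,max × e^(−kτ) = 13.07 × 0.2350 ≈ 3.07 ng/mL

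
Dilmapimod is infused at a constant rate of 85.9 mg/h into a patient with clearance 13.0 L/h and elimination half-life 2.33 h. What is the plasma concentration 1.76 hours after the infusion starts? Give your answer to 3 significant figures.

Css = rate / CL = 85.9 / 13.0 = 6.608 µg/mL
k = ln 2 / 2.33 = 0.2975 h⁻¹
C(t) = Css (1 − e^(−kt)) = 6.608 × (1 − e^(−0.5236)) = 6.608 × 0.4076 ≈ 2.69 µg/mL

2.69 µg/mL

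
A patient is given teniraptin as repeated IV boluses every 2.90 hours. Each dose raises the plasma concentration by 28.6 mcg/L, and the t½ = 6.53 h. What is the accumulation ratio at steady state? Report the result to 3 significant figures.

3.77

k = ln 2 / 6.53 = 0.1061 h⁻¹
Fraction remaining after one interval: e^(−kτ) = e^(−0.1061 × 2.90) = 0.7350
R = 1 / (1 − 0.7350) = 1 / 0.2650 ≈ 3.77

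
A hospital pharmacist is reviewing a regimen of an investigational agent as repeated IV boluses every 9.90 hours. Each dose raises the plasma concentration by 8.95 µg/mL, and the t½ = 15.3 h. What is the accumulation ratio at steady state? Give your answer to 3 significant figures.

2.77

k = ln 2 / 15.3 = 0.04530 h⁻¹
Fraction remaining after one interval: e^(−kτ) = e^(−0.04530 × 9.90) = 0.6386
R = 1 / (1 − 0.6386) = 1 / 0.3614 ≈ 2.77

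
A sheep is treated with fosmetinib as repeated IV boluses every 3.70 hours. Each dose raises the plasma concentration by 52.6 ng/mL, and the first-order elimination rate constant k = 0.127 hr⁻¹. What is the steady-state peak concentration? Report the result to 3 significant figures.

140 ng/mL

Fraction remaining after one interval: e^(−kτ) = e^(−0.1270 × 3.70) = 0.6251
R = 1 / (1 − 0.6251) = 2.667
Css,max = 52.6 × 2.667 ≈ 140 ng/mL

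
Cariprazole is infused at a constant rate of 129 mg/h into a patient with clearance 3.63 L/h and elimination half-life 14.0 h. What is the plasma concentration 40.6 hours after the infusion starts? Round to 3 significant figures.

30.8 µg/mL

Css = rate / CL = 129 / 3.63 = 35.54 µg/mL
k = ln 2 / 14.0 = 0.04951 h⁻¹
C(t) = Css (1 − e^(−kt)) = 35.54 × (1 − e^(−2.010)) = 35.54 × 0.8660 ≈ 30.8 µg/mL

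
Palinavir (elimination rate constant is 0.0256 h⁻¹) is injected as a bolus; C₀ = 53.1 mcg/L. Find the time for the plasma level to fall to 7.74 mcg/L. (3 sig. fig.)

75.2 hours

C(t) = C₀ e^(−kt)  ⇒  t = ln(C₀/C) / k
t = ln(53.1/7.74) / 0.02560 = 1.926 / 0.02560 ≈ 75.2 hours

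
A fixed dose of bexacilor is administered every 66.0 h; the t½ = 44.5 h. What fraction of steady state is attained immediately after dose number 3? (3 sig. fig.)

0.954

k = ln 2 / 44.5 = 0.01558 h⁻¹
f_n = 1 − e^(−nkτ) = 1 − e^(−3 × 0.01558 × 66.0) = 1 − e^(−3.084) = 1 − 0.04577 ≈ 0.954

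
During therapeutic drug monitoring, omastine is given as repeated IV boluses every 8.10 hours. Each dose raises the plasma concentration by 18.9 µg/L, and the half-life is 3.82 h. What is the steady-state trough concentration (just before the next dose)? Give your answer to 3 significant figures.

k = ln 2 / 3.82 = 0.1815 h⁻¹
Fraction remaining after one interval: e^(−kτ) = e^(−0.1815 × 8.10) = 0.2300
R = 1 / (1 − 0.2300) = 1.299
Css,max = 18.9 × 1.299 = 24.54 µg/L
Css,min = Css,max × e^(−kτ) = 24.54 × 0.2300 ≈ 5.64 µg/L

5.64 µg/L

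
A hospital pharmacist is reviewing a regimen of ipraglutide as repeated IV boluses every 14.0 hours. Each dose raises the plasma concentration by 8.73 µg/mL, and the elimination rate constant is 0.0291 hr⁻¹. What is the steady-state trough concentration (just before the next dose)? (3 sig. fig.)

17.4 µg/mL

Fraction remaining after one interval: e^(−kτ) = e^(−0.02910 × 14.0) = 0.6654
R = 1 / (1 − 0.6654) = 2.988
Css,max = 8.73 × 2.988 = 26.09 µg/mL
Css,min = Css,max × e^(−kτ) = 26.09 × 0.6654 ≈ 17.4 µg/mL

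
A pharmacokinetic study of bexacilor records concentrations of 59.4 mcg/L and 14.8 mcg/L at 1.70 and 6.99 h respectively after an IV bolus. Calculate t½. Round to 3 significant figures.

2.64 hours

k = ln(C₁/C₂) / (t₂ − t₁) = ln(59.4/14.8) / (6.99 − 1.70)
  = 1.390 / 5.290 = 0.2627 h⁻¹
t½ = ln 2 / k = ln 2 / 0.2627 ≈ 2.64 hours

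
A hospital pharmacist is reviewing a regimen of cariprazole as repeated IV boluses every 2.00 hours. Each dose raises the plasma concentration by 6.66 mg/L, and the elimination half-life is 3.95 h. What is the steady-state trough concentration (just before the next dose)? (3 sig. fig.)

15.8 mg/L

k = ln 2 / 3.95 = 0.1755 h⁻¹
Fraction remaining after one interval: e^(−kτ) = e^(−0.1755 × 2.00) = 0.7040
R = 1 / (1 − 0.7040) = 3.379
Css,max = 6.66 × 3.379 = 22.50 mg/L
Css,min = Css,max × e^(−kτ) = 22.50 × 0.7040 ≈ 15.8 mg/L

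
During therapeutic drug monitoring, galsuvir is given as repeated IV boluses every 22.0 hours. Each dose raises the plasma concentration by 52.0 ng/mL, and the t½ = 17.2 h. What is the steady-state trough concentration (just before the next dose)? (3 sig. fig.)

36.4 ng/mL

k = ln 2 / 17.2 = 0.04030 h⁻¹
Fraction remaining after one interval: e^(−kτ) = e^(−0.04030 × 22.0) = 0.4121
R = 1 / (1 − 0.4121) = 1.701
Css,max = 52.0 × 1.701 = 88.44 ng/mL
Css,min = Css,max × e^(−kτ) = 88.44 × 0.4121 ≈ 36.4 ng/mL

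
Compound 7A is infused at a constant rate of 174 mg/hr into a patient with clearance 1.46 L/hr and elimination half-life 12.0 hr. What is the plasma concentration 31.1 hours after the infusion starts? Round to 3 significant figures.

Css = rate / CL = 174 / 1.46 = 119.2 mg/L
k = ln 2 / 12.0 = 0.05776 hr⁻¹
C(t) = Css (1 − e^(−kt)) = 119.2 × (1 − e^(−1.796)) = 119.2 × 0.8341 ≈ 99.4 mg/L

99.4 mg/L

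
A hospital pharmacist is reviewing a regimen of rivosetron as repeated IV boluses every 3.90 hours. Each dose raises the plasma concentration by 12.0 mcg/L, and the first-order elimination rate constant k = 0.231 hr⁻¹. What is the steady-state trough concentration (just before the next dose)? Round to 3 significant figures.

8.21 mcg/L

Fraction remaining after one interval: e^(−kτ) = e^(−0.2310 × 3.90) = 0.4062
R = 1 / (1 − 0.4062) = 1.684
Css,max = 12.0 × 1.684 = 20.21 mcg/L
Css,min = Css,max × e^(−kτ) = 20.21 × 0.4062 ≈ 8.21 mcg/L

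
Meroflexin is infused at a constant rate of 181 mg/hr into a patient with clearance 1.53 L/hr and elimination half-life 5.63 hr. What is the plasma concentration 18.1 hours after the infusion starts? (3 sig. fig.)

Css = rate / CL = 181 / 1.53 = 118.3 µg/mL
k = ln 2 / 5.63 = 0.1231 hr⁻¹
C(t) = Css (1 − e^(−kt)) = 118.3 × (1 − e^(−2.228)) = 118.3 × 0.8923 ≈ 106 µg/mL

106 µg/mL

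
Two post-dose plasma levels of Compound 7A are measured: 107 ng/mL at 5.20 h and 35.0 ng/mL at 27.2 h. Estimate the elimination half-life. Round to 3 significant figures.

k = ln(C₁/C₂) / (t₂ − t₁) = ln(107/35.0) / (27.2 − 5.20)
  = 1.117 / 22.00 = 0.05079 h⁻¹
t½ = ln 2 / k = ln 2 / 0.05079 ≈ 13.6 hours

13.6 hours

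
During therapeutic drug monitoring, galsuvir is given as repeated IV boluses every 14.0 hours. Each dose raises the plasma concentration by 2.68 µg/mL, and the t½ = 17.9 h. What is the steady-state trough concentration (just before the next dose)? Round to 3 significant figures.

k = ln 2 / 17.9 = 0.03872 h⁻¹
Fraction remaining after one interval: e^(−kτ) = e^(−0.03872 × 14.0) = 0.5815
R = 1 / (1 − 0.5815) = 2.390
Css,max = 2.68 × 2.390 = 6.404 µg/mL
Css,min = Css,max × e^(−kτ) = 6.404 × 0.5815 ≈ 3.72 µg/mL

3.72 µg/mL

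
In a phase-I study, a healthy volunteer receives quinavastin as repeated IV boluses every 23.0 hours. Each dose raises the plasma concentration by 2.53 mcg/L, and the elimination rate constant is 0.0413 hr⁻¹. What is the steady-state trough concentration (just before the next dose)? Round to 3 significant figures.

1.60 mcg/L

Fraction remaining after one interval: e^(−kτ) = e^(−0.04130 × 23.0) = 0.3868
R = 1 / (1 − 0.3868) = 1.631
Css,max = 2.53 × 1.631 = 4.126 mcg/L
Css,min = Css,max × e^(−kτ) = 4.126 × 0.3868 ≈ 1.60 mcg/L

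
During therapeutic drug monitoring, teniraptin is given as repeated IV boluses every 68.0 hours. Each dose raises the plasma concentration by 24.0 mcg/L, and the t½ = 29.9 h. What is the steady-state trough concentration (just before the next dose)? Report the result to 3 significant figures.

6.25 mcg/L

k = ln 2 / 29.9 = 0.02318 h⁻¹
Fraction remaining after one interval: e^(−kτ) = e^(−0.02318 × 68.0) = 0.2067
R = 1 / (1 − 0.2067) = 1.261
Css,max = 24.0 × 1.261 = 30.25 mcg/L
Css,min = Css,max × e^(−kτ) = 30.25 × 0.2067 ≈ 6.25 mcg/L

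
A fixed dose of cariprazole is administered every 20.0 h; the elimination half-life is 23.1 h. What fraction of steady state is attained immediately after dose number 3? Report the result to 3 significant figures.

0.835

k = ln 2 / 23.1 = 0.03001 h⁻¹
f_n = 1 − e^(−nkτ) = 1 − e^(−3 × 0.03001 × 20.0) = 1 − e^(−1.800) = 1 − 0.1652 ≈ 0.835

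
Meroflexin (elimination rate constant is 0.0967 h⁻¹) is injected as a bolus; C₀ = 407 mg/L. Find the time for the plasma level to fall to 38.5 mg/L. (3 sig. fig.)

C(t) = C₀ e^(−kt)  ⇒  t = ln(C₀/C) / k
t = ln(407/38.5) / 0.09670 = 2.358 / 0.09670 ≈ 24.4 hours

24.4 hours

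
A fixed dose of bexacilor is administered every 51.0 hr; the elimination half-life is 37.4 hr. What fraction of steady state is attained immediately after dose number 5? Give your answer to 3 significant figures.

k = ln 2 / 37.4 = 0.01853 hr⁻¹
f_n = 1 − e^(−nkτ) = 1 − e^(−5 × 0.01853 × 51.0) = 1 − e^(−4.726) = 1 − 0.008862 ≈ 0.991

0.991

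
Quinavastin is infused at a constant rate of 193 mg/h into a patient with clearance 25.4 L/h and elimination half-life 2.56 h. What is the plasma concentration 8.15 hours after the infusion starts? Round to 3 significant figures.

6.76 mg/L

Css = rate / CL = 193 / 25.4 = 7.598 mg/L
k = ln 2 / 2.56 = 0.2708 h⁻¹
C(t) = Css (1 − e^(−kt)) = 7.598 × (1 − e^(−2.207)) = 7.598 × 0.8899 ≈ 6.76 mg/L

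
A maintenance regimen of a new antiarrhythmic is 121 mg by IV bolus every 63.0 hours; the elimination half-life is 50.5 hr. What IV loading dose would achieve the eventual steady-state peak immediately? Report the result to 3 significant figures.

k = ln 2 / 50.5 = 0.01373 hr⁻¹
Accumulation ratio R = 1 / (1 − e^(−kτ)) = 1 / (1 − e^(−0.01373×63.0)) = 1 / (1 − 0.4212) = 1.728
Loading dose = maintenance dose × R = 121 × 1.728 ≈ 209 mg

209 mg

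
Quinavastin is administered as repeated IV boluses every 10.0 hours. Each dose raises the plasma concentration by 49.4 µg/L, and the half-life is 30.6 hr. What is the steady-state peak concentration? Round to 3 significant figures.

244 µg/L

k = ln 2 / 30.6 = 0.02265 hr⁻¹
Fraction remaining after one interval: e^(−kτ) = e^(−0.02265 × 10.0) = 0.7973
R = 1 / (1 − 0.7973) = 4.934
Css,max = 49.4 × 4.934 ≈ 244 µg/L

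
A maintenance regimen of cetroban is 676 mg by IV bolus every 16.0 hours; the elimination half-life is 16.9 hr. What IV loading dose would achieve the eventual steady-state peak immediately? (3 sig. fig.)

1400 mg

k = ln 2 / 16.9 = 0.04101 hr⁻¹
Accumulation ratio R = 1 / (1 − e^(−kτ)) = 1 / (1 − e^(−0.04101×16.0)) = 1 / (1 − 0.5188) = 2.078
Loading dose = maintenance dose × R = 676 × 2.078 ≈ 1400 mg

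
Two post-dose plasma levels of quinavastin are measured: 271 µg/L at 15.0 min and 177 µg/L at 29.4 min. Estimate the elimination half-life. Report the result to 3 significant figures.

k = ln(C₁/C₂) / (t₂ − t₁) = ln(271/177) / (29.4 − 15.0)
  = 0.4260 / 14.40 = 0.02958 min⁻¹
t½ = ln 2 / k = ln 2 / 0.02958 ≈ 23.4 minutes

23.4 minutes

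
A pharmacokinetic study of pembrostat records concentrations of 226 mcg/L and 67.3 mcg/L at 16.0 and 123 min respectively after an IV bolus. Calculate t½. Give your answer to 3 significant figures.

61.2 minutes

k = ln(C₁/C₂) / (t₂ − t₁) = ln(226/67.3) / (123 − 16.0)
  = 1.211 / 107.0 = 0.01132 min⁻¹
t½ = ln 2 / k = ln 2 / 0.01132 ≈ 61.2 minutes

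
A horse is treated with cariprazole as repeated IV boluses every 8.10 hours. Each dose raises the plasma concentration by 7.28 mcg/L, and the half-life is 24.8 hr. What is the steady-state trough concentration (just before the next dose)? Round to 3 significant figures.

k = ln 2 / 24.8 = 0.02795 hr⁻¹
Fraction remaining after one interval: e^(−kτ) = e^(−0.02795 × 8.10) = 0.7974
R = 1 / (1 − 0.7974) = 4.936
Css,max = 7.28 × 4.936 = 35.93 mcg/L
Css,min = Css,max × e^(−kτ) = 35.93 × 0.7974 ≈ 28.7 mcg/L

28.7 mcg/L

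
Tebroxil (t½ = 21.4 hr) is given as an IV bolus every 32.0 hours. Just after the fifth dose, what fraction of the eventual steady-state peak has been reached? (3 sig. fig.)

k = ln 2 / 21.4 = 0.03239 hr⁻¹
f_n = 1 − e^(−nkτ) = 1 − e^(−5 × 0.03239 × 32.0) = 1 − e^(−5.182) = 1 − 0.005614 ≈ 0.994

0.994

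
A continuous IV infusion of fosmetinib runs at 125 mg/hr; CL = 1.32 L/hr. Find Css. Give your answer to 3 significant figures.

Css = infusion rate / CL = 125 / 1.32 ≈ 94.7 µg/mL

94.7 µg/mL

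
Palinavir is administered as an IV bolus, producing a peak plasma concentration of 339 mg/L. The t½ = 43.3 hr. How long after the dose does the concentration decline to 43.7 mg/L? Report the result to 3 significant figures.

k = ln 2 / 43.3 = 0.01601 hr⁻¹
C(t) = C₀ e^(−kt)  ⇒  t = ln(C₀/C) / k
t = ln(339/43.7) / 0.01601 = 2.049 / 0.01601 ≈ 128 hours

128 hours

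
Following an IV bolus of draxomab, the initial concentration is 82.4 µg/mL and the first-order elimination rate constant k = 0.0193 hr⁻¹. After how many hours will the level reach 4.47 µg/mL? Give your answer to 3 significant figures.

C(t) = C₀ e^(−kt)  ⇒  t = ln(C₀/C) / k
t = ln(82.4/4.47) / 0.01930 = 2.914 / 0.01930 ≈ 151 hours

151 hours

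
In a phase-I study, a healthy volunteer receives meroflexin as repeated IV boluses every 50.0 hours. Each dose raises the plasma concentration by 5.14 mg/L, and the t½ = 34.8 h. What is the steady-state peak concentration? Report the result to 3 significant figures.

8.15 mg/L

k = ln 2 / 34.8 = 0.01992 h⁻¹
Fraction remaining after one interval: e^(−kτ) = e^(−0.01992 × 50.0) = 0.3694
R = 1 / (1 − 0.3694) = 1.586
Css,max = 5.14 × 1.586 ≈ 8.15 mg/L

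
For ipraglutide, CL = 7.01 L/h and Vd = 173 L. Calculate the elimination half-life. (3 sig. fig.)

17.1 hours

k = CL / V = 7.01 / 173 = 0.04052 h⁻¹
t½ = ln 2 / k = ln 2 / 0.04052 ≈ 17.1 hours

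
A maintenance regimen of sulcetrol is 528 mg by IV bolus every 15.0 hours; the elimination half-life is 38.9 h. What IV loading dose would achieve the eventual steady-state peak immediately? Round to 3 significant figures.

2250 mg

k = ln 2 / 38.9 = 0.01782 h⁻¹
Accumulation ratio R = 1 / (1 − e^(−kτ)) = 1 / (1 − e^(−0.01782×15.0)) = 1 / (1 − 0.7655) = 4.264
Loading dose = maintenance dose × R = 528 × 4.264 ≈ 2250 mg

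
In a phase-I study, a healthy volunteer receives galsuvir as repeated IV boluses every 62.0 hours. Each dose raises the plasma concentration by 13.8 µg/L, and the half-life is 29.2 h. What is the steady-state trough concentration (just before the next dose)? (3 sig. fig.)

k = ln 2 / 29.2 = 0.02374 h⁻¹
Fraction remaining after one interval: e^(−kτ) = e^(−0.02374 × 62.0) = 0.2295
R = 1 / (1 − 0.2295) = 1.298
Css,max = 13.8 × 1.298 = 17.91 µg/L
Css,min = Css,max × e^(−kτ) = 17.91 × 0.2295 ≈ 4.11 µg/L

4.11 µg/L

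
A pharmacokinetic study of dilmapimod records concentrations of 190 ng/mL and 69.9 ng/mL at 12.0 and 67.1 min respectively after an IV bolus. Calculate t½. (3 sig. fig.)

k = ln(C₁/C₂) / (t₂ − t₁) = ln(190/69.9) / (67.1 − 12.0)
  = 1.000 / 55.10 = 0.01815 min⁻¹
t½ = ln 2 / k = ln 2 / 0.01815 ≈ 38.2 minutes

38.2 minutes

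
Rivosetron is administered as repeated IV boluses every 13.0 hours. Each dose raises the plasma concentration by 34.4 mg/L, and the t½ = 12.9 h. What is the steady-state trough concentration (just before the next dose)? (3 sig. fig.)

k = ln 2 / 12.9 = 0.05373 h⁻¹
Fraction remaining after one interval: e^(−kτ) = e^(−0.05373 × 13.0) = 0.4973
R = 1 / (1 − 0.4973) = 1.989
Css,max = 34.4 × 1.989 = 68.43 mg/L
Css,min = Css,max × e^(−kτ) = 68.43 × 0.4973 ≈ 34.0 mg/L

34.0 mg/L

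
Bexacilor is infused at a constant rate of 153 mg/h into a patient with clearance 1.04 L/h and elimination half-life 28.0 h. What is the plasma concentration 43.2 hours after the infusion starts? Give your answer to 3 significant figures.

Css = rate / CL = 153 / 1.04 = 147.1 mg/L
k = ln 2 / 28.0 = 0.02476 h⁻¹
C(t) = Css (1 − e^(−kt)) = 147.1 × (1 − e^(−1.069)) = 147.1 × 0.6568 ≈ 96.6 mg/L

96.6 mg/L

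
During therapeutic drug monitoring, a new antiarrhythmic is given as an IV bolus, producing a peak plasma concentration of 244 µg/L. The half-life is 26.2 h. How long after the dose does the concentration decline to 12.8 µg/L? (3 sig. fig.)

111 hours

k = ln 2 / 26.2 = 0.02646 h⁻¹
C(t) = C₀ e^(−kt)  ⇒  t = ln(C₀/C) / k
t = ln(244/12.8) / 0.02646 = 2.948 / 0.02646 ≈ 111 hours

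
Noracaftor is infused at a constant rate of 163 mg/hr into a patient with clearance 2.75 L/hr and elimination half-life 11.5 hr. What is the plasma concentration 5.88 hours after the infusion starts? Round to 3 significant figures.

Css = rate / CL = 163 / 2.75 = 59.27 mg/L
k = ln 2 / 11.5 = 0.06027 hr⁻¹
C(t) = Css (1 − e^(−kt)) = 59.27 × (1 − e^(−0.3544)) = 59.27 × 0.2984 ≈ 17.7 mg/L

17.7 mg/L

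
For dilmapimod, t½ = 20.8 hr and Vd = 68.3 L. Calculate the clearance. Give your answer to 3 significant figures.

2.28 L/hr

k = ln 2 / t½ = ln 2 / 20.8 = 0.03332 hr⁻¹
CL = k · V = 0.03332 × 68.3 ≈ 2.28 L/hr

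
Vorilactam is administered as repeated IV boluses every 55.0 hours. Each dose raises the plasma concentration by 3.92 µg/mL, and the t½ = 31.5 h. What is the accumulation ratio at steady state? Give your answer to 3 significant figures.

1.42

k = ln 2 / 31.5 = 0.02200 h⁻¹
Fraction remaining after one interval: e^(−kτ) = e^(−0.02200 × 55.0) = 0.2981
R = 1 / (1 − 0.2981) = 1 / 0.7019 ≈ 1.42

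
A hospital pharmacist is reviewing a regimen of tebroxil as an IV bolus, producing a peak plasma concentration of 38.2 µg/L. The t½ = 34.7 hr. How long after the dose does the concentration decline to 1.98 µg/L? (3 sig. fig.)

148 hours

k = ln 2 / 34.7 = 0.01998 hr⁻¹
C(t) = C₀ e^(−kt)  ⇒  t = ln(C₀/C) / k
t = ln(38.2/1.98) / 0.01998 = 2.960 / 0.01998 ≈ 148 hours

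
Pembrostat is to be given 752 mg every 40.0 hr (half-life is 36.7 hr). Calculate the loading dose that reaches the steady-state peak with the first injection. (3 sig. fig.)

1420 mg

k = ln 2 / 36.7 = 0.01889 hr⁻¹
Accumulation ratio R = 1 / (1 − e^(−kτ)) = 1 / (1 − e^(−0.01889×40.0)) = 1 / (1 − 0.4698) = 1.886
Loading dose = maintenance dose × R = 752 × 1.886 ≈ 1420 mg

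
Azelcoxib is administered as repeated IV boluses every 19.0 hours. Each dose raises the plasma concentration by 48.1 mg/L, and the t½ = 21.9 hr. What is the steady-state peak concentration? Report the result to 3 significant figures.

k = ln 2 / 21.9 = 0.03165 hr⁻¹
Fraction remaining after one interval: e^(−kτ) = e^(−0.03165 × 19.0) = 0.5481
R = 1 / (1 − 0.5481) = 2.213
Css,max = 48.1 × 2.213 ≈ 106 mg/L

106 mg/L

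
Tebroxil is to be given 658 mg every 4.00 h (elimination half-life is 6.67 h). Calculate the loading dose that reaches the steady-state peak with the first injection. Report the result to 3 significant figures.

1930 mg

k = ln 2 / 6.67 = 0.1039 h⁻¹
Accumulation ratio R = 1 / (1 − e^(−kτ)) = 1 / (1 − e^(−0.1039×4.00)) = 1 / (1 − 0.6599) = 2.940
Loading dose = maintenance dose × R = 658 × 2.940 ≈ 1930 mg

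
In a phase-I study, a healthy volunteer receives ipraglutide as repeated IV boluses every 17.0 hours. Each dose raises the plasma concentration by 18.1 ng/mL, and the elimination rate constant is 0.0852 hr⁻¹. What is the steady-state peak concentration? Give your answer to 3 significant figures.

Fraction remaining after one interval: e^(−kτ) = e^(−0.08520 × 17.0) = 0.2349
R = 1 / (1 − 0.2349) = 1.307
Css,max = 18.1 × 1.307 ≈ 23.7 ng/mL

23.7 ng/mL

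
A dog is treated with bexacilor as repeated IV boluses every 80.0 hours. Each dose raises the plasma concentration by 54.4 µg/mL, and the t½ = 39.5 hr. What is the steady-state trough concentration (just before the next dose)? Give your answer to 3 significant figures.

k = ln 2 / 39.5 = 0.01755 hr⁻¹
Fraction remaining after one interval: e^(−kτ) = e^(−0.01755 × 80.0) = 0.2457
R = 1 / (1 − 0.2457) = 1.326
Css,max = 54.4 × 1.326 = 72.12 µg/mL
Css,min = Css,max × e^(−kτ) = 72.12 × 0.2457 ≈ 17.7 µg/mL

17.7 µg/mL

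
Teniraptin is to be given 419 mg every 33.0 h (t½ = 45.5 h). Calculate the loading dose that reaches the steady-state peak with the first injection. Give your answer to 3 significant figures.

1060 mg

k = ln 2 / 45.5 = 0.01523 h⁻¹
Accumulation ratio R = 1 / (1 − e^(−kτ)) = 1 / (1 − e^(−0.01523×33.0)) = 1 / (1 − 0.6049) = 2.531
Loading dose = maintenance dose × R = 419 × 2.531 ≈ 1060 mg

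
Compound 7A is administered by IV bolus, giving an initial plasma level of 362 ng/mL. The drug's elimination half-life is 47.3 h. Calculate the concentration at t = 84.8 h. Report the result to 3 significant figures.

104 ng/mL

k = ln 2 / 47.3 = 0.01465 h⁻¹
C(t) = C₀ e^(−kt) = 362 × e^(−0.01465 × 84.8) = 362 × e^(−1.243) = 362 × 0.2886 ≈ 104 ng/mL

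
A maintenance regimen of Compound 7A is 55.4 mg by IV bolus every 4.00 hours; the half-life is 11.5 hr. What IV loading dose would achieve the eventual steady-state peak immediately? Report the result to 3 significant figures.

259 mg

k = ln 2 / 11.5 = 0.06027 hr⁻¹
Accumulation ratio R = 1 / (1 − e^(−kτ)) = 1 / (1 − e^(−0.06027×4.00)) = 1 / (1 − 0.7858) = 4.668
Loading dose = maintenance dose × R = 55.4 × 4.668 ≈ 259 mg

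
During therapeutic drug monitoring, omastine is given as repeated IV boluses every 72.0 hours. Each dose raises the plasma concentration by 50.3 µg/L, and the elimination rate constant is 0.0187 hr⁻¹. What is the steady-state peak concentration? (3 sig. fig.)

Fraction remaining after one interval: e^(−kτ) = e^(−0.01870 × 72.0) = 0.2602
R = 1 / (1 − 0.2602) = 1.352
Css,max = 50.3 × 1.352 ≈ 68.0 µg/L

68.0 µg/L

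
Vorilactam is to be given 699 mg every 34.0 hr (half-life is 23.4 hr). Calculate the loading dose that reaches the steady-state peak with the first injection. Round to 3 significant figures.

k = ln 2 / 23.4 = 0.02962 hr⁻¹
Accumulation ratio R = 1 / (1 − e^(−kτ)) = 1 / (1 − e^(−0.02962×34.0)) = 1 / (1 − 0.3653) = 1.575
Loading dose = maintenance dose × R = 699 × 1.575 ≈ 1100 mg

1100 mg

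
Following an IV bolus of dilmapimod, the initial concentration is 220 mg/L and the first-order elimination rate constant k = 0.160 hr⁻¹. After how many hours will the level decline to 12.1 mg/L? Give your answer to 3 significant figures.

18.1 hours

C(t) = C₀ e^(−kt)  ⇒  t = ln(C₀/C) / k
t = ln(220/12.1) / 0.1600 = 2.900 / 0.1600 ≈ 18.1 hours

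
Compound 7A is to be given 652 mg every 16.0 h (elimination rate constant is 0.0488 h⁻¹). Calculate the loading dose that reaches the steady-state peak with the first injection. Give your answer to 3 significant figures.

Accumulation ratio R = 1 / (1 − e^(−kτ)) = 1 / (1 − e^(−0.04880×16.0)) = 1 / (1 − 0.4580) = 1.845
Loading dose = maintenance dose × R = 652 × 1.845 ≈ 1200 mg

1200 mg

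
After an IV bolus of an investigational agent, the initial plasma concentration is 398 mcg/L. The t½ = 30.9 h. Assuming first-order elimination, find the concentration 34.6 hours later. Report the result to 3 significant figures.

k = ln 2 / 30.9 = 0.02243 h⁻¹
C(t) = C₀ e^(−kt) = 398 × e^(−0.02243 × 34.6) = 398 × e^(−0.7761) = 398 × 0.4602 ≈ 183 mcg/L

183 mcg/L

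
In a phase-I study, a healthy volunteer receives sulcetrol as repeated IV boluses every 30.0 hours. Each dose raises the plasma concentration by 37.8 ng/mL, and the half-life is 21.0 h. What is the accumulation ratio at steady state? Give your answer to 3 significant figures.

k = ln 2 / 21.0 = 0.03301 h⁻¹
Fraction remaining after one interval: e^(−kτ) = e^(−0.03301 × 30.0) = 0.3715
R = 1 / (1 − 0.3715) = 1 / 0.6285 ≈ 1.59

1.59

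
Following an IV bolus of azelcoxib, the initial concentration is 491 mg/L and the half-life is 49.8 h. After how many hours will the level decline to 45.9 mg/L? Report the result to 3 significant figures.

k = ln 2 / 49.8 = 0.01392 h⁻¹
C(t) = C₀ e^(−kt)  ⇒  t = ln(C₀/C) / k
t = ln(491/45.9) / 0.01392 = 2.370 / 0.01392 ≈ 170 hours

170 hours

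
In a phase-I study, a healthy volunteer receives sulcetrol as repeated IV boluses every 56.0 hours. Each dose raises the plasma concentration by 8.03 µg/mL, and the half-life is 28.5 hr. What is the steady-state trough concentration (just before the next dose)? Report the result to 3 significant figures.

k = ln 2 / 28.5 = 0.02432 hr⁻¹
Fraction remaining after one interval: e^(−kτ) = e^(−0.02432 × 56.0) = 0.2562
R = 1 / (1 − 0.2562) = 1.344
Css,max = 8.03 × 1.344 = 10.80 µg/mL
Css,min = Css,max × e^(−kτ) = 10.80 × 0.2562 ≈ 2.77 µg/mL

2.77 µg/mL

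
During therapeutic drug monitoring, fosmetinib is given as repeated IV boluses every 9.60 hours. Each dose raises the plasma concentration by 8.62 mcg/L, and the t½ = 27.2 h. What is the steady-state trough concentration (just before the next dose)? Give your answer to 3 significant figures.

k = ln 2 / 27.2 = 0.02548 h⁻¹
Fraction remaining after one interval: e^(−kτ) = e^(−0.02548 × 9.60) = 0.7830
R = 1 / (1 − 0.7830) = 4.608
Css,max = 8.62 × 4.608 = 39.72 mcg/L
Css,min = Css,max × e^(−kτ) = 39.72 × 0.7830 ≈ 31.1 mcg/L

31.1 mcg/L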